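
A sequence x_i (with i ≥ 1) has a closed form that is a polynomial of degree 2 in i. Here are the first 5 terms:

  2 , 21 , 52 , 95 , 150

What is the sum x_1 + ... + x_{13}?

1st diffs: 19, 31, 43, 55.
2nd diffs: 12, 12, 12 (constant).
Newton forward-difference form: x_i = 2 + 19·C(i-1,1) + 12·C(i-1,2).
Continuing: …, 217, 296, 387, 490, …, x_{13} = 1022.
Summing i = 1..13 (13 terms) gives 4940.

4940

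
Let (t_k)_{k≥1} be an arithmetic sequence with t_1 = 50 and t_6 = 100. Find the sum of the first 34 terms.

7310

Common difference d = (100 - 50) / (6 - 1) = 10.
t_k = 50 + (k - 1)·10.
t_{34} = 380; S = 34·(50 + 380)/2 = 7310.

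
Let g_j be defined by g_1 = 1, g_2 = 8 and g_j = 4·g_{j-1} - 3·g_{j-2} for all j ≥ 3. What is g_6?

848

Compute successive terms:
g_3 = 29  g_4 = 92  g_5 = 281  g_6 = 848.
(Characteristic roots are 3 and 1.)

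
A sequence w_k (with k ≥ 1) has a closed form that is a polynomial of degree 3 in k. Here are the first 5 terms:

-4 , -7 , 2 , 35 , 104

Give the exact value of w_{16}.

6671

1st diffs: -3, 9, 33, 69.
2nd diffs: 12, 24, 36.
3rd diffs: 12, 12 (constant).
Newton forward-difference form: w_k = -4 + (-3)·C(k-1,1) + 12·C(k-1,2) + 12·C(k-1,3).
At k = 16: k-1 = 15, so w_{16} = -4 - 45 + 1260 + 5460 = 6671.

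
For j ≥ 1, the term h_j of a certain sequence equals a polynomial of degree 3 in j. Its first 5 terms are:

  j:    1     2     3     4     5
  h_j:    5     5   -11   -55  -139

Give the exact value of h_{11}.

-2155

1st diffs: 0, -16, -44, -84.
2nd diffs: -16, -28, -40.
3rd diffs: -12, -12 (constant).
Newton forward-difference form: h_j = 5 + (-16)·C(j-1,2) + (-12)·C(j-1,3).
At j = 11: j-1 = 10, so h_{11} = 5 - 720 - 1440 = -2155.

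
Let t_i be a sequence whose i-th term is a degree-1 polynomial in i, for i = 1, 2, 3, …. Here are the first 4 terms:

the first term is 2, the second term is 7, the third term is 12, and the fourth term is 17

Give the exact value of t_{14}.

67

1st diffs: 5, 5, 5 (constant).
So t_i = 5i - 3.
Evaluating at i = 14 gives t_{14} = 67.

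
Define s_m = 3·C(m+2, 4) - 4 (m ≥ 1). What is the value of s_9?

986

C(11, 4) = 330, so s_9 = 986.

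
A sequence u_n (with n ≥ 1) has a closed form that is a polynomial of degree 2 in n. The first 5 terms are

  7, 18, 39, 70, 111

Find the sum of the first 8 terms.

1st diffs: 11, 21, 31, 41.
2nd diffs: 10, 10, 10 (constant).
So u_n = 5n^2 - 4n + 6.
Continuing: 162, 223, 294.
Summing n = 1..8 (8 terms) gives 924.

924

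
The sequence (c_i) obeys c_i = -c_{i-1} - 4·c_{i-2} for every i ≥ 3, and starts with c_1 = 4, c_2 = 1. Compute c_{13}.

-15593

Iterate the recurrence:
c_3 = -17; c_4 = 13; c_5 = 55; …; c_{10} = -2075; c_{11} = 2431; c_{12} = 5869; c_{13} = -15593.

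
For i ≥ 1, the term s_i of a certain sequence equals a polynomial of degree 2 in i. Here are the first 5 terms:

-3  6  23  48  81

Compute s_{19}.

1383

1st diffs: 9, 17, 25, 33.
2nd diffs: 8, 8, 8 (constant).
So s_i = 4i^2 - 3i - 4.
Evaluating at i = 19 gives s_{19} = 1383.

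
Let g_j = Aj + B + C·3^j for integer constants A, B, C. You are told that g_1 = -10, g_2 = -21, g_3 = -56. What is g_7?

Write the equations: A + B + 3C = -10; 2A + B + 9C = -21; 3A + B + 27C = -56.
Subtracting the first from the second: A + 6C = -11.
Subtracting the second from the third: A + 18C = -35.
Solving: C = -2, A = 1, then B = -5.
Hence g_7 = 1·7 + (-5) + (-2)·2187 = -4372.

-4372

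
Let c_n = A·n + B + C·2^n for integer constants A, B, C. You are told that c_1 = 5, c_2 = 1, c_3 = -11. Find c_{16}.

The three given values yield: A + B + 2C = 5; 2A + B + 4C = 1; 3A + B + 8C = -11.
Subtracting the first from the second: A + 2C = -4.
Subtracting the second from the third: A + 4C = -12.
Solving: C = -4, A = 4, then B = 9.
Hence c_{16} = 4·16 + 9 + (-4)·65536 = -262071.

-262071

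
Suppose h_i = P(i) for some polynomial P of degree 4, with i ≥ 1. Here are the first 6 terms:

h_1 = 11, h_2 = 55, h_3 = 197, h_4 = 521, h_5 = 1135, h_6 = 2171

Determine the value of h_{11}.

19981

1st diffs: 44, 142, 324, 614, 1036.
2nd diffs: 98, 182, 290, 422.
3rd diffs: 84, 108, 132.
4th diffs: 24, 24 (constant).
Newton forward-difference form: h_i = 11 + 44·C(i-1,1) + 98·C(i-1,2) + 84·C(i-1,3) + 24·C(i-1,4).
At i = 11: i-1 = 10, so h_{11} = 11 + 440 + 4410 + 10080 + 5040 = 19981.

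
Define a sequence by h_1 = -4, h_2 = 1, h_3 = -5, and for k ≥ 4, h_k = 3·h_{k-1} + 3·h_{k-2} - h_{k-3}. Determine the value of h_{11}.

-102205

Step forward from the initial values:
h_4 = -8; h_5 = -40; h_6 = -139; h_7 = -529; h_8 = -1964; h_9 = -7340; h_{10} = -27383; h_{11} = -102205.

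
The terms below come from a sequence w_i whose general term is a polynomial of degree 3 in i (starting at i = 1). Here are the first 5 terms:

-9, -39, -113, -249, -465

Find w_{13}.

-7233

1st diffs: -30, -74, -136, -216.
2nd diffs: -44, -62, -80.
3rd diffs: -18, -18 (constant).
Newton forward-difference form: w_i = -9 + (-30)·C(i-1,1) + (-44)·C(i-1,2) + (-18)·C(i-1,3).
At i = 13: i-1 = 12, so w_{13} = -9 - 360 - 2904 - 3960 = -7233.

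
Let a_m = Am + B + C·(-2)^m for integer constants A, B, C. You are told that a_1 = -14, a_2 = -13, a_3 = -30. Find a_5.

-64

Write the equations: A + B - 2C = -14; 2A + B + 4C = -13; 3A + B - 8C = -30.
Subtracting the first from the second: A + 6C = 1.
Subtracting the second from the third: A - 12C = -17.
Solving: C = 1, A = -5, then B = -7.
So a_m = -5·m + (-7) + 1·(-2)^m; at m=5 this is -64.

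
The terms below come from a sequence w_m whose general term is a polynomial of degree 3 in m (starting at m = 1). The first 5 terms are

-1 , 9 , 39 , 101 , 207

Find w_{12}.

3189

1st diffs: 10, 30, 62, 106.
2nd diffs: 20, 32, 44.
3rd diffs: 12, 12 (constant).
Newton forward-difference form: w_m = -1 + 10·C(m-1,1) + 20·C(m-1,2) + 12·C(m-1,3).
At m = 12: m-1 = 11, so w_{12} = -1 + 110 + 1100 + 1980 = 3189.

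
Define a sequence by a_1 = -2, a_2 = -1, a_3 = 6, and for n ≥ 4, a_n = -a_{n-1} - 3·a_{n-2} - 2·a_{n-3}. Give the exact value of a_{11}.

327

a_4 = 1;  a_5 = -17;  a_6 = 2;  a_7 = 47;  a_8 = -19;  a_9 = -126;  a_{10} = 89;  a_{11} = 327.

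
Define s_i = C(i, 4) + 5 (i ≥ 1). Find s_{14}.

C(14, 4) = 1001, so s_{14} = 1006.

1006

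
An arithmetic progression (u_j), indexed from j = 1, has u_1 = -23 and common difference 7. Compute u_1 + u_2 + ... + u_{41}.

4797

u_j = -23 + (j - 1)·7.
u_{41} = 257; S = 41·(-23 + 257)/2 = 4797.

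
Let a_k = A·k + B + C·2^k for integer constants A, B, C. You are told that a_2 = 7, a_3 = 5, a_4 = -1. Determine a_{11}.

Plug in k = 2, 3, 4: 2A + B + 4C = 7; 3A + B + 8C = 5; 4A + B + 16C = -1.
Subtracting the first from the second: A + 4C = -2.
Subtracting the second from the third: A + 8C = -6.
Solving: C = -1, A = 2, then B = 7.
Therefore a_{11} = 22 + 7 + (-1)·2048 = -2019.

-2019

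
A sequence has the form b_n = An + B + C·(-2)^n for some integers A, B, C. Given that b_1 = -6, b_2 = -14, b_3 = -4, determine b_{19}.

524244

The three given values yield: A + B - 2C = -6; 2A + B + 4C = -14; 3A + B - 8C = -4.
Subtracting the first from the second: A + 6C = -8.
Subtracting the second from the third: A - 12C = 10.
Solving: C = -1, A = -2, then B = -6.
Therefore b_{19} = -38 + (-6) + (-1)·(-524288) = 524244.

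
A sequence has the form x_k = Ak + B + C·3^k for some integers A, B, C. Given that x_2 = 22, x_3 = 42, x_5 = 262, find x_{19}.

1162261514

At k = 2, 3, 5: 2A + B + 9C = 22; 3A + B + 27C = 42; 5A + B + 243C = 262.
Subtracting the first from the second: A + 18C = 20.
Subtracting the second from the third: 2A + 216C = 220.
Solving: C = 1, A = 2, then B = 9.
So x_k = 2·k + 9 + 1·3^k; at k=19 this is 1162261514.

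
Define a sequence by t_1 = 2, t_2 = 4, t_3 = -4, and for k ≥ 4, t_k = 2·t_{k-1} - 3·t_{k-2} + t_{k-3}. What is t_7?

Compute successive terms:
t_4 = -18  t_5 = -20  t_6 = 10  t_7 = 62.

62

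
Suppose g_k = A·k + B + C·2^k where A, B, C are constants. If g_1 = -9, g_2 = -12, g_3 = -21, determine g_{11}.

At k = 1, 2, 3: A + B + 2C = -9; 2A + B + 4C = -12; 3A + B + 8C = -21.
Subtracting the first from the second: A + 2C = -3.
Subtracting the second from the third: A + 4C = -9.
Solving: C = -3, A = 3, then B = -6.
So g_k = 3·k + (-6) + (-3)·2^k; at k=11 this is -6117.

-6117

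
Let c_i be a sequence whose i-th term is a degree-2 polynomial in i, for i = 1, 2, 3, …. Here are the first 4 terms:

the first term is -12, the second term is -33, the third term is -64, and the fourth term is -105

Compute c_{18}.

1st diffs: -21, -31, -41.
2nd diffs: -10, -10 (constant).
Newton forward-difference form: c_i = -12 + (-21)·C(i-1,1) + (-10)·C(i-1,2).
At i = 18: i-1 = 17, so c_{18} = -12 - 357 - 1360 = -1729.

-1729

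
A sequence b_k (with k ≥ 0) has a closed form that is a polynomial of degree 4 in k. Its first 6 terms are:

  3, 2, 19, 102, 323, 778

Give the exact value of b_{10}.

11603

1st diffs: -1, 17, 83, 221, 455.
2nd diffs: 18, 66, 138, 234.
3rd diffs: 48, 72, 96.
4th diffs: 24, 24 (constant).
Newton forward-difference form: b_k = 3 + (-1)·C(k,1) + 18·C(k,2) + 48·C(k,3) + 24·C(k,4).
At k = 10: k = 10, so b_{10} = 3 - 10 + 810 + 5760 + 5040 = 11603.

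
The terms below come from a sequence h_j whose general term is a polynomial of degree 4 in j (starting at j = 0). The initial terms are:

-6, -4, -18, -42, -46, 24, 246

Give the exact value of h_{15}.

33834

1st diffs: 2, -14, -24, -4, 70, 222.
2nd diffs: -16, -10, 20, 74, 152.
3rd diffs: 6, 30, 54, 78.
4th diffs: 24, 24, 24 (constant).
Newton forward-difference form: h_j = -6 + 2·C(j,1) + (-16)·C(j,2) + 6·C(j,3) + 24·C(j,4).
At j = 15: j = 15, so h_{15} = -6 + 30 - 1680 + 2730 + 32760 = 33834.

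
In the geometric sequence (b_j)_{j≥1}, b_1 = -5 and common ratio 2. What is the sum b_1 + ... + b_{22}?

-20971515

b_j = (-5)·2^(j-1).
S = (-5)·(2^22 - 1)/(2 - 1) = (-5)·(4194304 - 1)/(1) = -20971515.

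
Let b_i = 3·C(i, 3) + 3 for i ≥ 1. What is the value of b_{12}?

C(12, 3) = 220, so b_{12} = 663.

663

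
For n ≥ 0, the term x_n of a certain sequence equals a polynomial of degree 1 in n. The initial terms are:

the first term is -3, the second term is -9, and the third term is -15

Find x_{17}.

1st diffs: -6, -6 (constant).
So x_n = -6n - 3.
Evaluating at n = 17 gives x_{17} = -105.

-105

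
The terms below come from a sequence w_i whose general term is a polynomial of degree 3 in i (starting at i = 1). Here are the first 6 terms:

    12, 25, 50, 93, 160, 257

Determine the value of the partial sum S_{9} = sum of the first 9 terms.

2340

1st diffs: 13, 25, 43, 67, 97.
2nd diffs: 12, 18, 24, 30.
3rd diffs: 6, 6, 6 (constant).
Newton forward-difference form: w_i = 12 + 13·C(i-1,1) + 12·C(i-1,2) + 6·C(i-1,3).
Continuing: 390, 565, 788.
Summing i = 1..9 (9 terms) gives 2340.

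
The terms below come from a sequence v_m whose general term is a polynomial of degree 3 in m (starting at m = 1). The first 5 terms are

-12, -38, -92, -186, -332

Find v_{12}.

-3818

1st diffs: -26, -54, -94, -146.
2nd diffs: -28, -40, -52.
3rd diffs: -12, -12 (constant).
So v_m = -2m^3 - 2m^2 - 6m - 2.
Evaluating at m = 12 gives v_{12} = -3818.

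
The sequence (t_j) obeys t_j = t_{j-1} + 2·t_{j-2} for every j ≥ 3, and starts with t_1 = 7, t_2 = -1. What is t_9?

Compute successive terms:
t_3 = 13, t_4 = 11, t_5 = 37, t_6 = 59, t_7 = 133, t_8 = 251, t_9 = 517.
(Characteristic roots are 2 and -1.)

517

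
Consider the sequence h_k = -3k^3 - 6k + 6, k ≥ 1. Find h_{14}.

-8310

h_{14} = -3·14^3 - 6·14 + 6 = -8310.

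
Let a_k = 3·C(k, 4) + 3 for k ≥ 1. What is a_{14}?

3006

C(14, 4) = 1001, so a_{14} = 3006.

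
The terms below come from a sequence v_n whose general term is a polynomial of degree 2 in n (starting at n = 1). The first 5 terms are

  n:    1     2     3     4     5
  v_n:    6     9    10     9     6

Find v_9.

-26

1st diffs: 3, 1, -1, -3.
2nd diffs: -2, -2, -2 (constant).
So v_n = -n^2 + 6n + 1.
Evaluating at n = 9 gives v_9 = -26.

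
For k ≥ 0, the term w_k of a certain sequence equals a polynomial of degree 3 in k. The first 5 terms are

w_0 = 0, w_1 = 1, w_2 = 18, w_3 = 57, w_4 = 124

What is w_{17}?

6273

1st diffs: 1, 17, 39, 67.
2nd diffs: 16, 22, 28.
3rd diffs: 6, 6 (constant).
So w_k = k^3 + 5k^2 - 5k.
Evaluating at k = 17 gives w_{17} = 6273.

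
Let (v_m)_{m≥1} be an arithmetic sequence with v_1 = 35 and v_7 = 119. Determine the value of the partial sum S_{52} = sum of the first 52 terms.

Common difference d = (119 - 35) / (7 - 1) = 14.
v_m = 35 + (m - 1)·14.
v_{52} = 749; S = 52·(35 + 749)/2 = 20384.

20384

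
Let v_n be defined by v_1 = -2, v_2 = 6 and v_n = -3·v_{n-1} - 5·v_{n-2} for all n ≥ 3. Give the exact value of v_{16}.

Compute successive terms:
v_3 = -8, v_4 = -6, v_5 = 58, …, v_{13} = 41758, v_{14} = -71994, v_{15} = 7192, v_{16} = 338394.

338394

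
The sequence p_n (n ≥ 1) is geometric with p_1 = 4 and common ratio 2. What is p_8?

p_n = 4·2^(n-1).
p_8 = 4·2^7 = 512.

512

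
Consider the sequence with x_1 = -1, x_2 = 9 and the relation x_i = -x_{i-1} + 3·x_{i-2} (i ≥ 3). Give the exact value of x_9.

-2244

Compute successive terms:
x_3 = -12; x_4 = 39; x_5 = -75; x_6 = 192; x_7 = -417; x_8 = 993; x_9 = -2244.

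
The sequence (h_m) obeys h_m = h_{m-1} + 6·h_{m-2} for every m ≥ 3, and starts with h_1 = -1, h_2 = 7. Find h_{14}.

1610707

h_3 = 1; h_4 = 43; h_5 = 49; …; h_{11} = 57001; h_{12} = 181243; h_{13} = 523249; h_{14} = 1610707.
(Characteristic roots are 3 and -2.)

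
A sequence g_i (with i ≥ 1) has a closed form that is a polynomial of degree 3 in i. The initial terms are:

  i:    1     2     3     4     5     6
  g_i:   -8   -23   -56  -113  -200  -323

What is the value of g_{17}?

1st diffs: -15, -33, -57, -87, -123.
2nd diffs: -18, -24, -30, -36.
3rd diffs: -6, -6, -6 (constant).
Newton forward-difference form: g_i = -8 + (-15)·C(i-1,1) + (-18)·C(i-1,2) + (-6)·C(i-1,3).
At i = 17: i-1 = 16, so g_{17} = -8 - 240 - 2160 - 3360 = -5768.

-5768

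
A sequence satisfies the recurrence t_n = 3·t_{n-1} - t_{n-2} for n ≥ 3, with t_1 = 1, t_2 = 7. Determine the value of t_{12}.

Step forward from the initial values:
t_3 = 20  t_4 = 53  t_5 = 139  t_6 = 364  t_7 = 953  t_8 = 2495  t_9 = 6532  t_{10} = 17101  t_{11} = 44771  t_{12} = 117212.

117212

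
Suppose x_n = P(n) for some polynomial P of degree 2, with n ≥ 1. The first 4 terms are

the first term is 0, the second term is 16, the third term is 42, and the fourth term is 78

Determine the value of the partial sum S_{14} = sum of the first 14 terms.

5096

1st diffs: 16, 26, 36.
2nd diffs: 10, 10 (constant).
Newton forward-difference form: x_n = 16·C(n-1,1) + 10·C(n-1,2).
Continuing: …, 124, 180, 246, 322, …, x_{14} = 988.
Summing n = 1..14 (14 terms) gives 5096.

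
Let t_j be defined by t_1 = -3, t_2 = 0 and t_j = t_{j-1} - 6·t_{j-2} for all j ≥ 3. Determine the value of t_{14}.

-218790

Step forward from the initial values:
t_3 = 18  t_4 = 18  t_5 = -90  …  t_{11} = -6570  t_{12} = 51642  t_{13} = 91062  t_{14} = -218790.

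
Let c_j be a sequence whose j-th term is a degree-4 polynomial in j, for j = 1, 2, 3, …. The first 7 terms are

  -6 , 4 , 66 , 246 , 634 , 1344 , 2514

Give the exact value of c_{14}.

40216

1st diffs: 10, 62, 180, 388, 710, 1170.
2nd diffs: 52, 118, 208, 322, 460.
3rd diffs: 66, 90, 114, 138.
4th diffs: 24, 24, 24 (constant).
So c_j = j^4 + j^3 - 5j^2 + 3j - 6.
Evaluating at j = 14 gives c_{14} = 40216.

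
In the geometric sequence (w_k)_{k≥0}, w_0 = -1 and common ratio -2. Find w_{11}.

2048

w_k = (-1)·(-2)^(k-0).
w_{11} = (-1)·(-2)^11 = 2048.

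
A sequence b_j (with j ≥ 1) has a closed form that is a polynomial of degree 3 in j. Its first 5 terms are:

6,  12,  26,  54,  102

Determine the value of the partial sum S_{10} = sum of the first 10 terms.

2550

1st diffs: 6, 14, 28, 48.
2nd diffs: 8, 14, 20.
3rd diffs: 6, 6 (constant).
So b_j = j^3 - 2j^2 + 5j + 2.
Continuing: …, 176, 282, 426, 614, …, b_{10} = 852.
Summing j = 1..10 (10 terms) gives 2550.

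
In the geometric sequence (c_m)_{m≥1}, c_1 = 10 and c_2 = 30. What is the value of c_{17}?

Common ratio r = 3.
c_m = 10·3^(m-1).
c_{17} = 10·3^16 = 430467210.

430467210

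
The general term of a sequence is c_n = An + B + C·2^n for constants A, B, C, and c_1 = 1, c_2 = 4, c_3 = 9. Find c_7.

At n = 1, 2, 3: A + B + 2C = 1; 2A + B + 4C = 4; 3A + B + 8C = 9.
Subtracting the first from the second: A + 2C = 3.
Subtracting the second from the third: A + 4C = 5.
Solving: C = 1, A = 1, then B = -2.
Therefore c_7 = 7 + (-2) + 1·128 = 133.

133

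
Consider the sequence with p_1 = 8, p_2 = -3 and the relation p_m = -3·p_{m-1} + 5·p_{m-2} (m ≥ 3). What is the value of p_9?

Step forward from the initial values:
p_3 = 49;  p_4 = -162;  p_5 = 731;  p_6 = -3003;  p_7 = 12664;  p_8 = -53007;  p_9 = 222341.

222341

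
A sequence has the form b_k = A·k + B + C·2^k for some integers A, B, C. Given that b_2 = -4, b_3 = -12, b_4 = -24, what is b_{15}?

-32820

Plug in k = 2, 3, 4: 2A + B + 4C = -4; 3A + B + 8C = -12; 4A + B + 16C = -24.
Subtracting the first from the second: A + 4C = -8.
Subtracting the second from the third: A + 8C = -12.
Solving: C = -1, A = -4, then B = 8.
Therefore b_{15} = -60 + 8 + (-1)·32768 = -32820.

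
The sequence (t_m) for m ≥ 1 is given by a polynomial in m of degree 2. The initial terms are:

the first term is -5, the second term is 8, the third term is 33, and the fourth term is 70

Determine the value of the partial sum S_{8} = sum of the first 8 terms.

996

1st diffs: 13, 25, 37.
2nd diffs: 12, 12 (constant).
Newton forward-difference form: t_m = -5 + 13·C(m-1,1) + 12·C(m-1,2).
Continuing: 119, 180, 253, 338.
Summing m = 1..8 (8 terms) gives 996.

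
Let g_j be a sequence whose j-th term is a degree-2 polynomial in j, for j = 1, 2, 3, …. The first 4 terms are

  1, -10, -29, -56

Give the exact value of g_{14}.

1st diffs: -11, -19, -27.
2nd diffs: -8, -8 (constant).
Newton forward-difference form: g_j = 1 + (-11)·C(j-1,1) + (-8)·C(j-1,2).
At j = 14: j-1 = 13, so g_{14} = 1 - 143 - 624 = -766.

-766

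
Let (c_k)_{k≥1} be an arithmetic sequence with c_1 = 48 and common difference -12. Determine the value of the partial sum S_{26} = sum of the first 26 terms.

-2652

c_k = 48 + (k - 1)·(-12).
c_{26} = -252; S = 26·(48 + (-252))/2 = -2652.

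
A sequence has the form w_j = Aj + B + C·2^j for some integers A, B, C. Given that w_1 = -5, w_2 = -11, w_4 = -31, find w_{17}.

Write the equations: A + B + 2C = -5; 2A + B + 4C = -11; 4A + B + 16C = -31.
Subtracting the first from the second: A + 2C = -6.
Subtracting the second from the third: 2A + 12C = -20.
Solving: C = -1, A = -4, then B = 1.
Therefore w_{17} = -68 + 1 + (-1)·131072 = -131139.

-131139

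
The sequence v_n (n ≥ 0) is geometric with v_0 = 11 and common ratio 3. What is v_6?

8019

v_n = 11·3^(n-0).
v_6 = 11·3^6 = 8019.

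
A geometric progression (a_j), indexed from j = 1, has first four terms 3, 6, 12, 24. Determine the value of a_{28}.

402653184

Common ratio r = 2.
a_j = 3·2^(j-1).
a_{28} = 3·2^27 = 402653184.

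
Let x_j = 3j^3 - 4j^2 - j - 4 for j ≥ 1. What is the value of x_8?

1268

x_8 = 3·8^3 - 4·8^2 - 1·8 - 4 = 1268.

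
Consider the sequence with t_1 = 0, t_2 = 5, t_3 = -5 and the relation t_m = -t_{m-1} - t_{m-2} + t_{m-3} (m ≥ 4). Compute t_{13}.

Applying the relation repeatedly:
t_4 = 0;  t_5 = 10;  t_6 = -15;  t_7 = 5;  t_8 = 20;  t_9 = -40;  t_{10} = 25;  t_{11} = 35;  t_{12} = -100;  t_{13} = 90.

90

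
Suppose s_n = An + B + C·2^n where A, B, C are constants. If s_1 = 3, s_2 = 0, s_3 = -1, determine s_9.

473

Write the equations: A + B + 2C = 3; 2A + B + 4C = 0; 3A + B + 8C = -1.
Subtracting the first from the second: A + 2C = -3.
Subtracting the second from the third: A + 4C = -1.
Solving: C = 1, A = -5, then B = 6.
Therefore s_9 = -45 + 6 + 1·512 = 473.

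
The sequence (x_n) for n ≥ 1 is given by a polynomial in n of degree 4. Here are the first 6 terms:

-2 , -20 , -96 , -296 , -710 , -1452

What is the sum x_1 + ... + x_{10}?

-27698

1st diffs: -18, -76, -200, -414, -742.
2nd diffs: -58, -124, -214, -328.
3rd diffs: -66, -90, -114.
4th diffs: -24, -24 (constant).
Newton forward-difference form: x_n = -2 + (-18)·C(n-1,1) + (-58)·C(n-1,2) + (-66)·C(n-1,3) + (-24)·C(n-1,4).
Continuing: -2660, -4496, -7146, -10820.
Summing n = 1..10 (10 terms) gives -27698.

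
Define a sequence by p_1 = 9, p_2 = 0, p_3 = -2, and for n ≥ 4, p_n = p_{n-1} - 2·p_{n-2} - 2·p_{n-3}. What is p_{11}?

Step forward from the initial values:
p_4 = -20;  p_5 = -16;  p_6 = 28;  p_7 = 100;  p_8 = 76;  p_9 = -180;  p_{10} = -532;  p_{11} = -324.

-324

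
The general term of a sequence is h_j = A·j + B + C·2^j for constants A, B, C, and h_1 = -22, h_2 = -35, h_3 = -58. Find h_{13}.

At j = 1, 2, 3: A + B + 2C = -22; 2A + B + 4C = -35; 3A + B + 8C = -58.
Subtracting the first from the second: A + 2C = -13.
Subtracting the second from the third: A + 4C = -23.
Solving: C = -5, A = -3, then B = -9.
Hence h_{13} = -3·13 + (-9) + (-5)·8192 = -41008.

-41008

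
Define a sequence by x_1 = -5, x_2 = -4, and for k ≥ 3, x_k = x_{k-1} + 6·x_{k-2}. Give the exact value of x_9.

Compute successive terms:
x_3 = -34;  x_4 = -58;  x_5 = -262;  x_6 = -610;  x_7 = -2182;  x_8 = -5842;  x_9 = -18934.
(Characteristic roots are 3 and -2.)

-18934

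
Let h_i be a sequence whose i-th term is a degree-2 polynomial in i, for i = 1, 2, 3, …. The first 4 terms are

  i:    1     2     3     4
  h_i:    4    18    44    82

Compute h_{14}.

1st diffs: 14, 26, 38.
2nd diffs: 12, 12 (constant).
Newton forward-difference form: h_i = 4 + 14·C(i-1,1) + 12·C(i-1,2).
At i = 14: i-1 = 13, so h_{14} = 4 + 182 + 936 = 1122.

1122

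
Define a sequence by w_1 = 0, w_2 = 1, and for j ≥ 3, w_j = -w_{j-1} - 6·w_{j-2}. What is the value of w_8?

-29

Applying the relation repeatedly:
w_3 = -1  w_4 = -5  w_5 = 11  w_6 = 19  w_7 = -85  w_8 = -29.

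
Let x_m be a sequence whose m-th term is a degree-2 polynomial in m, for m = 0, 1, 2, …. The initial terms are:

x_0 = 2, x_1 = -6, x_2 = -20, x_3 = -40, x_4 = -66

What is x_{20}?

1st diffs: -8, -14, -20, -26.
2nd diffs: -6, -6, -6 (constant).
Newton forward-difference form: x_m = 2 + (-8)·C(m,1) + (-6)·C(m,2).
At m = 20: m = 20, so x_{20} = 2 - 160 - 1140 = -1298.

-1298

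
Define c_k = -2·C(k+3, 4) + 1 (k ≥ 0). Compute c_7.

-419

C(10, 4) = 210, so c_7 = -419.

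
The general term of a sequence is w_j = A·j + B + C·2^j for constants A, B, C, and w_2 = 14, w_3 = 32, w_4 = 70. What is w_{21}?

10485716

At j = 2, 3, 4: 2A + B + 4C = 14; 3A + B + 8C = 32; 4A + B + 16C = 70.
Subtracting the first from the second: A + 4C = 18.
Subtracting the second from the third: A + 8C = 38.
Solving: C = 5, A = -2, then B = -2.
So w_j = -2·j + (-2) + 5·2^j; at j=21 this is 10485716.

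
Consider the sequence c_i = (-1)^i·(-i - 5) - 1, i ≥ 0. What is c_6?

(-1)^6 = 1; -i - 5 at i=6 is -11; so c_6 = -12.

-12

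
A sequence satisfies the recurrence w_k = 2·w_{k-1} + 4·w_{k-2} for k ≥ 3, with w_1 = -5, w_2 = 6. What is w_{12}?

w_3 = -8, w_4 = 8, w_5 = -16, w_6 = 0, w_7 = -64, w_8 = -128, w_9 = -512, w_{10} = -1536, w_{11} = -5120, w_{12} = -16384.

-16384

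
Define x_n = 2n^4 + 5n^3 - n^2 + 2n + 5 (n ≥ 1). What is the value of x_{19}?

x_{19} = 2·19^4 + 5·19^3 - 1·19^2 + 2·19 + 5 = 294619.

294619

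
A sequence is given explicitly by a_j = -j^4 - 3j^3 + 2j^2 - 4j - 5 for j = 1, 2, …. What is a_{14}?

-46317

a_{14} = -1·14^4 - 3·14^3 + 2·14^2 - 4·14 - 5 = -46317.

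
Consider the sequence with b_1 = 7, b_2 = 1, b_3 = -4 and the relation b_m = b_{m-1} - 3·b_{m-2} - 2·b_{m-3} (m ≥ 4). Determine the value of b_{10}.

Applying the relation repeatedly:
b_4 = -21;  b_5 = -11;  b_6 = 60;  b_7 = 135;  b_8 = -23;  b_9 = -548;  b_{10} = -749.

-749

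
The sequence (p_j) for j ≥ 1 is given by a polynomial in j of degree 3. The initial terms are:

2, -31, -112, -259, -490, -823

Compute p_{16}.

1st diffs: -33, -81, -147, -231, -333.
2nd diffs: -48, -66, -84, -102.
3rd diffs: -18, -18, -18 (constant).
Newton forward-difference form: p_j = 2 + (-33)·C(j-1,1) + (-48)·C(j-1,2) + (-18)·C(j-1,3).
At j = 16: j-1 = 15, so p_{16} = 2 - 495 - 5040 - 8190 = -13723.

-13723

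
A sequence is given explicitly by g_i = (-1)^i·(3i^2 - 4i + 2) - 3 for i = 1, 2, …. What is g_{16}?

703

(-1)^16 = 1; 3i^2 - 4i + 2 at i=16 is 706; so g_{16} = 703.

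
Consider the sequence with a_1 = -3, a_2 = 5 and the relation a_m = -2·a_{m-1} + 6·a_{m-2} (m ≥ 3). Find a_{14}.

37749440

a_3 = -28; a_4 = 86; a_5 = -340; …; a_{11} = -779200; a_{12} = 2839904; a_{13} = -10355008; a_{14} = 37749440.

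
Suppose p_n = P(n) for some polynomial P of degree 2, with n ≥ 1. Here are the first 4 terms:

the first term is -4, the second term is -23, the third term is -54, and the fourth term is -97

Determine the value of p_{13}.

1st diffs: -19, -31, -43.
2nd diffs: -12, -12 (constant).
So p_n = -6n^2 - n + 3.
Evaluating at n = 13 gives p_{13} = -1024.

-1024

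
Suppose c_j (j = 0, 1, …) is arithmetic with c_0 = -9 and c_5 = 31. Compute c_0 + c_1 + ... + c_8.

207

Common difference d = (31 - (-9)) / (5 - 0) = 8.
c_j = -9 + (j - 0)·8.
c_8 = 55; S = 9·(-9 + 55)/2 = 207.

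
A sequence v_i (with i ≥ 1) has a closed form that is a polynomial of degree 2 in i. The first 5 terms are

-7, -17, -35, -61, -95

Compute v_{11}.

-467

1st diffs: -10, -18, -26, -34.
2nd diffs: -8, -8, -8 (constant).
Newton forward-difference form: v_i = -7 + (-10)·C(i-1,1) + (-8)·C(i-1,2).
At i = 11: i-1 = 10, so v_{11} = -7 - 100 - 360 = -467.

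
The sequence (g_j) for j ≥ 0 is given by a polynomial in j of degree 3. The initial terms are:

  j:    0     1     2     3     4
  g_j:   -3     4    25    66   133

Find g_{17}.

1st diffs: 7, 21, 41, 67.
2nd diffs: 14, 20, 26.
3rd diffs: 6, 6 (constant).
Newton forward-difference form: g_j = -3 + 7·C(j,1) + 14·C(j,2) + 6·C(j,3).
At j = 17: j = 17, so g_{17} = -3 + 119 + 1904 + 4080 = 6100.

6100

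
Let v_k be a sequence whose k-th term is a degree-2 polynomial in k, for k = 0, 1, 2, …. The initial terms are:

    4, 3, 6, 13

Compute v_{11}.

1st diffs: -1, 3, 7.
2nd diffs: 4, 4 (constant).
Newton forward-difference form: v_k = 4 + (-1)·C(k,1) + 4·C(k,2).
At k = 11: k = 11, so v_{11} = 4 - 11 + 220 = 213.

213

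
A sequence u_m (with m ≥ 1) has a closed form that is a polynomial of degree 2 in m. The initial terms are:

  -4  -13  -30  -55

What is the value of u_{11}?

1st diffs: -9, -17, -25.
2nd diffs: -8, -8 (constant).
Newton forward-difference form: u_m = -4 + (-9)·C(m-1,1) + (-8)·C(m-1,2).
At m = 11: m-1 = 10, so u_{11} = -4 - 90 - 360 = -454.

-454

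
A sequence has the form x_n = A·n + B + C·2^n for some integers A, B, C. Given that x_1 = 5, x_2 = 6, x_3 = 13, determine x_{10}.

3026

At n = 1, 2, 3: A + B + 2C = 5; 2A + B + 4C = 6; 3A + B + 8C = 13.
Subtracting the first from the second: A + 2C = 1.
Subtracting the second from the third: A + 4C = 7.
Solving: C = 3, A = -5, then B = 4.
Hence x_{10} = -5·10 + 4 + 3·1024 = 3026.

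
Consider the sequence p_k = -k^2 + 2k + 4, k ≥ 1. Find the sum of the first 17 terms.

Over k = 1..17: Σk = 153, Σk² = 1785.
Total = (-1)·1785 + (2)·153 + (4)·17 = -1411.

-1411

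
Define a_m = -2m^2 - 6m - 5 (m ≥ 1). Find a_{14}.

-481

a_{14} = -2·14^2 - 6·14 - 5 = -481.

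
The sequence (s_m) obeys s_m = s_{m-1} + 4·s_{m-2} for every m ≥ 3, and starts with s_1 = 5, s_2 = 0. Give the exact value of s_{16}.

2537620

Applying the relation repeatedly:
s_3 = 20, s_4 = 20, s_5 = 100, …, s_{13} = 151780, s_{14} = 386100, s_{15} = 993220, s_{16} = 2537620.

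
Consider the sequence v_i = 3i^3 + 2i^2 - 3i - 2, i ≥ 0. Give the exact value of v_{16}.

12750

v_{16} = 3·16^3 + 2·16^2 - 3·16 - 2 = 12750.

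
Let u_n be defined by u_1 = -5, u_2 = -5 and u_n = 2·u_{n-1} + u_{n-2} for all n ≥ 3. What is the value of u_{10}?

-6965

Applying the relation repeatedly:
u_3 = -15, u_4 = -35, u_5 = -85, u_6 = -205, u_7 = -495, u_8 = -1195, u_9 = -2885, u_{10} = -6965.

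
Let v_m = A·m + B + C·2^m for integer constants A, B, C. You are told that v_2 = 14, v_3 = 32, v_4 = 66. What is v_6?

Plug in m = 2, 3, 4: 2A + B + 4C = 14; 3A + B + 8C = 32; 4A + B + 16C = 66.
Subtracting the first from the second: A + 4C = 18.
Subtracting the second from the third: A + 8C = 34.
Solving: C = 4, A = 2, then B = -6.
So v_m = 2·m + (-6) + 4·2^m; at m=6 this is 262.

262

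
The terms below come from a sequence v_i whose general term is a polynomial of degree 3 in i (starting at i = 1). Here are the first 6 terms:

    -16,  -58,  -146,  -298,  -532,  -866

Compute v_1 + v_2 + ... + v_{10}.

1st diffs: -42, -88, -152, -234, -334.
2nd diffs: -46, -64, -82, -100.
3rd diffs: -18, -18, -18 (constant).
Newton forward-difference form: v_i = -16 + (-42)·C(i-1,1) + (-46)·C(i-1,2) + (-18)·C(i-1,3).
Continuing: -1318, -1906, -2648, -3562.
Summing i = 1..10 (10 terms) gives -11350.

-11350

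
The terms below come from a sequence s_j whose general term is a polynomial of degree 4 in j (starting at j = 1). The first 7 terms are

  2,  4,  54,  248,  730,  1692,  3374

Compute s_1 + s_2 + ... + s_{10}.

38126

1st diffs: 2, 50, 194, 482, 962, 1682.
2nd diffs: 48, 144, 288, 480, 720.
3rd diffs: 96, 144, 192, 240.
4th diffs: 48, 48, 48 (constant).
So s_j = 2j^4 - 4j^3 - 2j^2 + 6j.
Continuing: 6064, 10098, 15860.
Summing j = 1..10 (10 terms) gives 38126.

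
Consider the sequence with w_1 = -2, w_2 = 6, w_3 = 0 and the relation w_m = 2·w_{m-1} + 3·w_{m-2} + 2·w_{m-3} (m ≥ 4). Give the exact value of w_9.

Step forward from the initial values:
w_4 = 14, w_5 = 40, w_6 = 122, w_7 = 392, w_8 = 1230, w_9 = 3880.

3880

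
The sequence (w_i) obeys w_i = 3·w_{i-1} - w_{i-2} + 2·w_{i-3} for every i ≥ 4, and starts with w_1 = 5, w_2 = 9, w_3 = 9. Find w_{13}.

Compute successive terms:
w_4 = 28;  w_5 = 93;  w_6 = 269;  w_7 = 770;  w_8 = 2227;  w_9 = 6449;  w_{10} = 18660;  w_{11} = 53985;  w_{12} = 156193;  w_{13} = 451914.

451914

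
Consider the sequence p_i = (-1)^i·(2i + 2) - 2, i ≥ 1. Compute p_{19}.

-42

(-1)^19 = -1; 2i + 2 at i=19 is 40; so p_{19} = -42.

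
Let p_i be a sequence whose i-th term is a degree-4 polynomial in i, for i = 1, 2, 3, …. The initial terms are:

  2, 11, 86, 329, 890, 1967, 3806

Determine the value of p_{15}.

1st diffs: 9, 75, 243, 561, 1077, 1839.
2nd diffs: 66, 168, 318, 516, 762.
3rd diffs: 102, 150, 198, 246.
4th diffs: 48, 48, 48 (constant).
So p_i = 2i^4 - 3i^3 + i^2 - 3i + 5.
Evaluating at i = 15 gives p_{15} = 91310.

91310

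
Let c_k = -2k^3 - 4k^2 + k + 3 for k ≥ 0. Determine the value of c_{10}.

c_{10} = -2·10^3 - 4·10^2 + 1·10 + 3 = -2387.

-2387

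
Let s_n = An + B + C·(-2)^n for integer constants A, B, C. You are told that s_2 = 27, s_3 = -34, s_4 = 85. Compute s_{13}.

-40964

Plug in n = 2, 3, 4: 2A + B + 4C = 27; 3A + B - 8C = -34; 4A + B + 16C = 85.
Subtracting the first from the second: A - 12C = -61.
Subtracting the second from the third: A + 24C = 119.
Solving: C = 5, A = -1, then B = 9.
So s_n = -1·n + 9 + 5·(-2)^n; at n=13 this is -40964.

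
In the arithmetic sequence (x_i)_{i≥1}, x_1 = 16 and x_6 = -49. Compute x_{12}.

Common difference d = (-49 - 16) / (6 - 1) = -13.
x_i = 16 + (i - 1)·(-13).
x_{12} = 16 + 11·(-13) = -127.

-127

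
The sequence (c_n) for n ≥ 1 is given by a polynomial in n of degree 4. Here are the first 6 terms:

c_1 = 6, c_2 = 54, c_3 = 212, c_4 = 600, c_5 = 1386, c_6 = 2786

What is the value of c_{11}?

29916

1st diffs: 48, 158, 388, 786, 1400.
2nd diffs: 110, 230, 398, 614.
3rd diffs: 120, 168, 216.
4th diffs: 48, 48 (constant).
Newton forward-difference form: c_n = 6 + 48·C(n-1,1) + 110·C(n-1,2) + 120·C(n-1,3) + 48·C(n-1,4).
At n = 11: n-1 = 10, so c_{11} = 6 + 480 + 4950 + 14400 + 10080 = 29916.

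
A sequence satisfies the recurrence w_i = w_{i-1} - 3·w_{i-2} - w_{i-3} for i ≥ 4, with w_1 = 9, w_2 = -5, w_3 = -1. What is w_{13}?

-1451

Step forward from the initial values:
w_4 = 5; w_5 = 13; w_6 = -1; w_7 = -45; w_8 = -55; w_9 = 81; w_{10} = 291; w_{11} = 103; w_{12} = -851; w_{13} = -1451.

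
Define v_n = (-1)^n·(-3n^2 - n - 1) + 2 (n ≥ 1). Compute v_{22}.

-1473

(-1)^22 = 1; -3n^2 - n - 1 at n=22 is -1475; so v_{22} = -1473.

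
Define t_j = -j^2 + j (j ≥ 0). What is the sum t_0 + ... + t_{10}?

Over j = 0..10: Σj = 55, Σj² = 385.
Total = (-1)·385 + (1)·55 = -330.

-330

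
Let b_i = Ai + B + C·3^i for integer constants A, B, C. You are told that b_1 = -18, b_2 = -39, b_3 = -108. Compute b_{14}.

At i = 1, 2, 3: A + B + 3C = -18; 2A + B + 9C = -39; 3A + B + 27C = -108.
Subtracting the first from the second: A + 6C = -21.
Subtracting the second from the third: A + 18C = -69.
Solving: C = -4, A = 3, then B = -9.
Hence b_{14} = 3·14 + (-9) + (-4)·4782969 = -19131843.

-19131843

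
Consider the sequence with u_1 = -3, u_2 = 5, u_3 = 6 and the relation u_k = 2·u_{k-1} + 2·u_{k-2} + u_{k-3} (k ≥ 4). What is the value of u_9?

3502

u_4 = 19, u_5 = 55, u_6 = 154, u_7 = 437, u_8 = 1237, u_9 = 3502.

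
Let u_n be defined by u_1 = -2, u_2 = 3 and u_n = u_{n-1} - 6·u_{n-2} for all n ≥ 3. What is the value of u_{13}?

24243

Applying the relation repeatedly:
u_3 = 15  u_4 = -3  u_5 = -93  …  u_{10} = -7563  u_{11} = 4227  u_{12} = 49605  u_{13} = 24243.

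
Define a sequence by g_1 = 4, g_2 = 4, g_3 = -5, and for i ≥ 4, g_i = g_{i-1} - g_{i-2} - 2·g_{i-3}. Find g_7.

Compute successive terms:
g_4 = -17; g_5 = -20; g_6 = 7; g_7 = 61.

61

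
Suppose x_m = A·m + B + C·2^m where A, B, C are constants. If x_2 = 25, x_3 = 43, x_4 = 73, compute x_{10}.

3133

The three given values yield: 2A + B + 4C = 25; 3A + B + 8C = 43; 4A + B + 16C = 73.
Subtracting the first from the second: A + 4C = 18.
Subtracting the second from the third: A + 8C = 30.
Solving: C = 3, A = 6, then B = 1.
So x_m = 6·m + 1 + 3·2^m; at m=10 this is 3133.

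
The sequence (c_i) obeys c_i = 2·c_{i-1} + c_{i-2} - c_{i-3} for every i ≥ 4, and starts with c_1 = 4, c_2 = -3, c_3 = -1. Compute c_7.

Compute successive terms:
c_4 = -9;  c_5 = -16;  c_6 = -40;  c_7 = -87.

-87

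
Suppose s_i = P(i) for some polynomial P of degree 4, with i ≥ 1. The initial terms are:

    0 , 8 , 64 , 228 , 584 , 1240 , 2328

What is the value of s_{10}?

1st diffs: 8, 56, 164, 356, 656, 1088.
2nd diffs: 48, 108, 192, 300, 432.
3rd diffs: 60, 84, 108, 132.
4th diffs: 24, 24, 24 (constant).
So s_i = i^4 - i^2 - 4i + 4.
Evaluating at i = 10 gives s_{10} = 9864.

9864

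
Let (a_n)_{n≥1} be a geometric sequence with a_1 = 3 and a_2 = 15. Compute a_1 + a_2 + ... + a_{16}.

Common ratio r = 5.
a_n = 3·5^(n-1).
S = 3·(5^16 - 1)/(5 - 1) = 3·(152587890625 - 1)/(4) = 114440917968.

114440917968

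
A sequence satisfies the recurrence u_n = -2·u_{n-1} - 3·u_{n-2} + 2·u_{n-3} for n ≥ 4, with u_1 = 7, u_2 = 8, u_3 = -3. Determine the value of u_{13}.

8017

Compute successive terms:
u_4 = -4; u_5 = 33; u_6 = -60; u_7 = 13; u_8 = 220; u_9 = -599; u_{10} = 564; u_{11} = 1109; u_{12} = -5108; u_{13} = 8017.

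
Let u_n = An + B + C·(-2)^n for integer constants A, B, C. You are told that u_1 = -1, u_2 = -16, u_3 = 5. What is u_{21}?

4194239

Write the equations: A + B - 2C = -1; 2A + B + 4C = -16; 3A + B - 8C = 5.
Subtracting the first from the second: A + 6C = -15.
Subtracting the second from the third: A - 12C = 21.
Solving: C = -2, A = -3, then B = -2.
Hence u_{21} = -3·21 + (-2) + (-2)·(-2097152) = 4194239.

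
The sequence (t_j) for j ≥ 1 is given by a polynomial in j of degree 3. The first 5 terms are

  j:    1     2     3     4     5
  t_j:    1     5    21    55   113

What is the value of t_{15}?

3333

1st diffs: 4, 16, 34, 58.
2nd diffs: 12, 18, 24.
3rd diffs: 6, 6 (constant).
Newton forward-difference form: t_j = 1 + 4·C(j-1,1) + 12·C(j-1,2) + 6·C(j-1,3).
At j = 15: j-1 = 14, so t_{15} = 1 + 56 + 1092 + 2184 = 3333.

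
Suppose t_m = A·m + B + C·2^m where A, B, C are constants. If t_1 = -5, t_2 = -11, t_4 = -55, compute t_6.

-243

Plug in m = 1, 2, 4: A + B + 2C = -5; 2A + B + 4C = -11; 4A + B + 16C = -55.
Subtracting the first from the second: A + 2C = -6.
Subtracting the second from the third: 2A + 12C = -44.
Solving: C = -4, A = 2, then B = 1.
Therefore t_6 = 12 + 1 + (-4)·64 = -243.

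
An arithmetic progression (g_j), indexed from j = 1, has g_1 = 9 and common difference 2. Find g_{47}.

101

g_j = 9 + (j - 1)·2.
g_{47} = 9 + 46·2 = 101.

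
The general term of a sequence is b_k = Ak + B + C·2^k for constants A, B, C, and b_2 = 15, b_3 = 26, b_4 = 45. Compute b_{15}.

65582

Write the equations: 2A + B + 4C = 15; 3A + B + 8C = 26; 4A + B + 16C = 45.
Subtracting the first from the second: A + 4C = 11.
Subtracting the second from the third: A + 8C = 19.
Solving: C = 2, A = 3, then B = 1.
Hence b_{15} = 3·15 + 1 + 2·32768 = 65582.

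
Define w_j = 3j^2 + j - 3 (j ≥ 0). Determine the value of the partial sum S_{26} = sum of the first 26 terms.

16822

Over j = 0..25: Σj = 325, Σj² = 5525.
Total = (3)·5525 + (1)·325 + (-3)·26 = 16822.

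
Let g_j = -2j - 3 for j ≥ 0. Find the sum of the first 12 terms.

Over j = 0..11: Σj = 66.
Total = (-2)·66 + (-3)·12 = -168.

-168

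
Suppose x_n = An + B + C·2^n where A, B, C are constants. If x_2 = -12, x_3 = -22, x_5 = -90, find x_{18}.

Write the equations: 2A + B + 4C = -12; 3A + B + 8C = -22; 5A + B + 32C = -90.
Subtracting the first from the second: A + 4C = -10.
Subtracting the second from the third: 2A + 24C = -68.
Solving: C = -3, A = 2, then B = -4.
Therefore x_{18} = 36 + (-4) + (-3)·262144 = -786400.

-786400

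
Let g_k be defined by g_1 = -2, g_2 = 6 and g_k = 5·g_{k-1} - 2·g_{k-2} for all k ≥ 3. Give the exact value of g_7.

15026

Iterate the recurrence:
g_3 = 34, g_4 = 158, g_5 = 722, g_6 = 3294, g_7 = 15026.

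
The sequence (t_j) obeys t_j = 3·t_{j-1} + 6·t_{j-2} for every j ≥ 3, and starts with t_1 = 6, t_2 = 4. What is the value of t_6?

Step forward from the initial values:
t_3 = 48; t_4 = 168; t_5 = 792; t_6 = 3384.

3384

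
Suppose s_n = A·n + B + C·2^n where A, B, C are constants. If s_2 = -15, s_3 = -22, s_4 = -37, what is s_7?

-258

At n = 2, 3, 4: 2A + B + 4C = -15; 3A + B + 8C = -22; 4A + B + 16C = -37.
Subtracting the first from the second: A + 4C = -7.
Subtracting the second from the third: A + 8C = -15.
Solving: C = -2, A = 1, then B = -9.
So s_n = 1·n + (-9) + (-2)·2^n; at n=7 this is -258.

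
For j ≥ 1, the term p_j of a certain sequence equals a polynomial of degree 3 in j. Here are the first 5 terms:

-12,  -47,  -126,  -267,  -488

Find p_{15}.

1st diffs: -35, -79, -141, -221.
2nd diffs: -44, -62, -80.
3rd diffs: -18, -18 (constant).
Newton forward-difference form: p_j = -12 + (-35)·C(j-1,1) + (-44)·C(j-1,2) + (-18)·C(j-1,3).
At j = 15: j-1 = 14, so p_{15} = -12 - 490 - 4004 - 6552 = -11058.

-11058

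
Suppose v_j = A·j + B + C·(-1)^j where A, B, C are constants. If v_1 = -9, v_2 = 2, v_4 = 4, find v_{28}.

28

Plug in j = 1, 2, 4: A + B - C = -9; 2A + B + C = 2; 4A + B + C = 4.
Subtracting the first from the second: A + 2C = 11.
Subtracting the second from the third: 2A = 2.
Solving: C = 5, A = 1, then B = -5.
Therefore v_{28} = 28 + (-5) + 5·1 = 28.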